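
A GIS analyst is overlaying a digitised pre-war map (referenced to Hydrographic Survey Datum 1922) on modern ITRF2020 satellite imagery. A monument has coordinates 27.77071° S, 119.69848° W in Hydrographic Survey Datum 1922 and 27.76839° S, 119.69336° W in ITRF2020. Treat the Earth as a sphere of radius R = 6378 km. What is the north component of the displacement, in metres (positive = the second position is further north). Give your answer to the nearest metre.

Δφ = -27.76839° − -27.77071° = +0.00232°; Δλ = -119.69336° − -119.69848° = +0.00512°.
1° along a meridian = πR/180 = 111317 m.
ΔN = Δφ × 111317 = 258.3 m; ΔE = Δλ × 111317 × cos(-27.77071°) = +0.00512 × 111317 × 0.884819 = 504.3 m.

ΔN = 258 m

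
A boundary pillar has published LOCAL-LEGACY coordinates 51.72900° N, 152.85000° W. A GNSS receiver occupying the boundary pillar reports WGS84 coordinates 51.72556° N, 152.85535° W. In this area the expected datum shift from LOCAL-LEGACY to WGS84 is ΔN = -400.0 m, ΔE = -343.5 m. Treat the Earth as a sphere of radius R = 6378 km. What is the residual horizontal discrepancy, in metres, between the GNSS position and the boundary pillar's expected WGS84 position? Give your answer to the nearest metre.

Observed coordinate differences: Δφ = -0.00344°, Δλ = -0.00535°.
Converting to metres (1° lat = 111317 m, cos φ = 0.619382): observed ΔN = -382.9 m, observed ΔE = -368.9 m.
Subtracting the expected shift leaves a residual of -382.9 − (-400.0) = 17.1 m north and -368.9 − (-343.5) = -25.4 m east.
Residual distance = √(17.1² + (-25.4)²) = 30.6 m.

31 m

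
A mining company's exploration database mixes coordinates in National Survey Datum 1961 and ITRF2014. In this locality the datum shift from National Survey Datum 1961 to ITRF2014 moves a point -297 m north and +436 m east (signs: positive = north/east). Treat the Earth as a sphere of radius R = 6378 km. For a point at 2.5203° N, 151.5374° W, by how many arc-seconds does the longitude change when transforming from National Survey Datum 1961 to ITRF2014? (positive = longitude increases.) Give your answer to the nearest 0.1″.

Δλ = 14.1″

At latitude 2.5203°, cos φ = 0.999033.
One radian of longitude at latitude φ spans R cos φ, so Δλ = ΔE / (R cos φ) = 436.0 / (6378000 × 0.999033) = 6.8426e-05 rad = 14.114″.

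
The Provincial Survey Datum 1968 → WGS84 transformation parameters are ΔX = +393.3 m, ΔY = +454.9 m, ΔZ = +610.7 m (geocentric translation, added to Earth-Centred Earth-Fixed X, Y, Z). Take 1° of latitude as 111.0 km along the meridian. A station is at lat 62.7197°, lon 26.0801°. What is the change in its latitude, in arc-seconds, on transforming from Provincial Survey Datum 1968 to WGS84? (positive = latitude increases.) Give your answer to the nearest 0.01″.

sin φ = 0.888775, cos φ = 0.458344, sin λ = 0.439627, cos λ = 0.898180.
North component: ΔN = −sin φ cos λ·ΔX − sin φ sin λ·ΔY + cos φ·ΔZ = −(0.888775)(0.898180)(393.3) − (0.888775)(0.439627)(454.9) + (0.458344)(610.7) = -211.80 m.
1° of latitude spans 111000 m, so Δφ = -211.80 / 111000 × 3600 = -6.869″.

Δφ = -6.87″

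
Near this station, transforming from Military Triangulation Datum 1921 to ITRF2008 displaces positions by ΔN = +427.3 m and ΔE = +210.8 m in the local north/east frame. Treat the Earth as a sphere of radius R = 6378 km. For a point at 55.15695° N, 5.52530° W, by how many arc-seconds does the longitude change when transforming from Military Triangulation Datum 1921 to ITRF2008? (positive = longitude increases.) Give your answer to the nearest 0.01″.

At latitude 55.15695°, cos φ = 0.571330.
One radian of longitude at latitude φ spans R cos φ, so Δλ = ΔE / (R cos φ) = 210.8 / (6378000 × 0.571330) = 5.7849e-05 rad = 11.932″.

Δλ = 11.93″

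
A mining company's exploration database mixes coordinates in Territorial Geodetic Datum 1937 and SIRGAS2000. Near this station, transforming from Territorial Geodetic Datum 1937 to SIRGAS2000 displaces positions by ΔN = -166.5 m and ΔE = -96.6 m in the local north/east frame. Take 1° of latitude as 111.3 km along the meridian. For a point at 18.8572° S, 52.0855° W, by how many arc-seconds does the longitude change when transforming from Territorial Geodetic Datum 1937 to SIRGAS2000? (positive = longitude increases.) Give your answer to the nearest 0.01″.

At latitude -18.8572°, cos φ = 0.946327.
1° of longitude at this latitude = 111.3 × cos φ = 105.33 km, so Δλ = -96.6 / 105326.2 = -0.0009172° = -3.302″.

Δλ = -3.30″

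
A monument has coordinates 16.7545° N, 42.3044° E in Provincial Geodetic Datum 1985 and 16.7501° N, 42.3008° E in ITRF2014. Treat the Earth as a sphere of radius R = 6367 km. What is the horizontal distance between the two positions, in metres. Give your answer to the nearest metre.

621 m

Δφ = 16.7501° − 16.7545° = -0.0044°; Δλ = 42.3008° − 42.3044° = -0.0036°.
1° along a meridian = πR/180 = 111125 m.
ΔN = Δφ × 111125 = -489.0 m; ΔE = Δλ × 111125 × cos(16.7545°) = -0.0036 × 111125 × 0.957549 = -383.1 m.
Distance = √(ΔE² + ΔN²) = √((-383.1)² + (-489.0)²) = 621.1 m.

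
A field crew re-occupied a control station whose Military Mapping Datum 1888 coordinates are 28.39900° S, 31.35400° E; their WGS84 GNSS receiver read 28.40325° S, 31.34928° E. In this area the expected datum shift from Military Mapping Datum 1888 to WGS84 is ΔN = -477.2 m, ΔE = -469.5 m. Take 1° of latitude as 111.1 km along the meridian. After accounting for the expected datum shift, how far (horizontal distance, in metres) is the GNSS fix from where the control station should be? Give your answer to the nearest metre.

Observed coordinate differences: Δφ = -0.00425°, Δλ = -0.00472°.
Converting to metres (1° lat = 111100 m, cos φ = 0.879657): observed ΔN = -472.2 m, observed ΔE = -461.3 m.
Subtracting the expected shift leaves a residual of -472.2 − (-477.2) = 5.0 m north and -461.3 − (-469.5) = 8.2 m east.
Residual distance = √(5.0² + 8.2²) = 9.6 m.

10 m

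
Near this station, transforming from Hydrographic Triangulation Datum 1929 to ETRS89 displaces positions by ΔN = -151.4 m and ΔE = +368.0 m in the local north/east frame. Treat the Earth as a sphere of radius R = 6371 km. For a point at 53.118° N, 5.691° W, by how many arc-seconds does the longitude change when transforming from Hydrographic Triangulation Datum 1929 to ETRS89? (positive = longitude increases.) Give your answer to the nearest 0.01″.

Δλ = 19.85″

At latitude 53.118°, cos φ = 0.600169.
One radian of longitude at latitude φ spans R cos φ, so Δλ = ΔE / (R cos φ) = 368.0 / (6371000 × 0.600169) = 9.6242e-05 rad = 19.851″.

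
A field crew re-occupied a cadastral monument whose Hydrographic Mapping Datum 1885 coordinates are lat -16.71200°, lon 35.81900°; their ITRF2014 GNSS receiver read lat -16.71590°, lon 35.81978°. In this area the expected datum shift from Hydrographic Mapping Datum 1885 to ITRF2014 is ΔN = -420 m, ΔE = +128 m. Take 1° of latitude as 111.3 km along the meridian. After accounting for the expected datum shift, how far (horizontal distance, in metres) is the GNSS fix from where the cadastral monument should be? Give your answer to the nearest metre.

Observed coordinate differences: Δφ = -0.00390°, Δλ = +0.00078°.
Converting to metres (1° lat = 111300 m, cos φ = 0.957762): observed ΔN = -434.1 m, observed ΔE = 83.1 m.
Subtracting the expected shift leaves a residual of -434.1 − (-420) = -14.1 m north and 83.1 − (128) = -44.9 m east.
Residual distance = √((-14.1)² + (-44.9)²) = 47.0 m.

47 m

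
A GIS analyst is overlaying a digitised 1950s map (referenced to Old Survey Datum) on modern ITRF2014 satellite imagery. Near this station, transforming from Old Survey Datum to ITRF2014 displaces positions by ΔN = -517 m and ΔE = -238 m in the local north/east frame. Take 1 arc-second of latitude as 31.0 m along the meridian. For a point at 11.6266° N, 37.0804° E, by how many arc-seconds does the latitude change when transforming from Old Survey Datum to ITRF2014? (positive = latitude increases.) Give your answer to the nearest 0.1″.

Δφ = -16.7″

1″ of latitude = 31.00 m, so Δφ = -517.0 / 31.00 = -16.677″.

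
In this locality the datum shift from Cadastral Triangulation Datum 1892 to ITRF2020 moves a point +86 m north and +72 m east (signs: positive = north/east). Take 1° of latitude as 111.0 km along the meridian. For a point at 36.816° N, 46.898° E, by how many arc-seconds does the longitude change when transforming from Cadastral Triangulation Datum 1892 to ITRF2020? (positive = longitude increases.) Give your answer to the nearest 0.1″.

Δλ = 2.9″

At latitude 36.816°, cos φ = 0.800564.
1° of longitude at this latitude = 111.0 × cos φ = 88.86 km, so Δλ = 72.0 / 88862.6 = 0.0008102° = 2.917″.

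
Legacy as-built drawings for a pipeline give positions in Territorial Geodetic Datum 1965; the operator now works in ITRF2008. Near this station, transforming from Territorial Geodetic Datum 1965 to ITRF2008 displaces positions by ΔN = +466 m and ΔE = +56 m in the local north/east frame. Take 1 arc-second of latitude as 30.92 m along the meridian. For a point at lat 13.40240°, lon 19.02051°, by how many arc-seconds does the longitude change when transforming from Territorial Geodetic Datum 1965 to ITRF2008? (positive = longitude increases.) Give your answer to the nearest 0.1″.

Δλ = 1.9″

At latitude 13.40240°, cos φ = 0.972766.
1″ of longitude at this latitude = 30.92 × cos φ = 30.0779 m, so Δλ = 56.0 / 30.0779 = 1.862″.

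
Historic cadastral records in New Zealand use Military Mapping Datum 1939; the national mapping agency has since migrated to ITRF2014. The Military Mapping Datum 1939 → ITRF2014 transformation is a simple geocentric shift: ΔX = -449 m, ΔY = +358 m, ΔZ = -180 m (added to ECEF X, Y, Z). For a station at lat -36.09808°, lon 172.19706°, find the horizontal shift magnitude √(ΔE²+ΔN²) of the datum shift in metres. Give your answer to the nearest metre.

At φ = -36.09808°, λ = 172.19706°: sin φ = -0.589169, cos φ = 0.808010, sin λ = 0.135766, cos λ = -0.990741.
ΔE = −sin λ·ΔX + cos λ·ΔY = −(0.135766)·(-449) + (-0.990741)·(358) = -293.73 m.
ΔN = −sin φ cos λ·ΔX − sin φ sin λ·ΔY + cos φ·ΔZ = −(-0.589169)(-0.990741)(-449) − (-0.589169)(0.135766)(358) + (0.808010)(-180) = 145.28 m.
Horizontal magnitude = √(ΔE² + ΔN²) = √((-293.73)² + 145.28²) = 327.69 m.

328 m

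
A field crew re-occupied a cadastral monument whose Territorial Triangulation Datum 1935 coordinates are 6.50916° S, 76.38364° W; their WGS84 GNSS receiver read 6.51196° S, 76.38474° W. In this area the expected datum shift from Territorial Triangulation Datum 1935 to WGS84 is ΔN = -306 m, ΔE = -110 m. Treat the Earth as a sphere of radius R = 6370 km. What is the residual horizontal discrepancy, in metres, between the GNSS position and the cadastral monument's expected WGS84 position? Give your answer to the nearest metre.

13 m

Observed coordinate differences: Δφ = -0.00280°, Δλ = -0.00110°.
Converting to metres (1° lat = 111177 m, cos φ = 0.993554): observed ΔN = -311.3 m, observed ΔE = -121.5 m.
Subtracting the expected shift leaves a residual of -311.3 − (-306) = -5.3 m north and -121.5 − (-110) = -11.5 m east.
Residual distance = √((-5.3)² + (-11.5)²) = 12.7 m.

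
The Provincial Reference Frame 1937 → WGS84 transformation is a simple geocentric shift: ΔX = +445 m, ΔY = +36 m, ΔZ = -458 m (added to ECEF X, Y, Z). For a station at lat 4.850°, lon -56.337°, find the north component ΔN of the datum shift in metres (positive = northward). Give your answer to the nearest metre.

ΔN = -475 m

The local north axis is (−sin φ cos λ, −sin φ sin λ, cos φ), giving ΔN = -20.855 + 2.533 − 456.360 = -474.68 m.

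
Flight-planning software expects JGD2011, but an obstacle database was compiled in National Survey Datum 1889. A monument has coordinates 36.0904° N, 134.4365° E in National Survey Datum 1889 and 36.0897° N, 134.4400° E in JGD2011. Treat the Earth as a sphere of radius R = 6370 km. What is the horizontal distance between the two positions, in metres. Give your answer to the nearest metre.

324 m

Δφ = 36.0897° − 36.0904° = -0.0007°; Δλ = 134.4400° − 134.4365° = +0.0035°.
1° along a meridian = πR/180 = 111177 m.
ΔN = Δφ × 111177 = -77.8 m; ΔE = Δλ × 111177 × cos(36.0904°) = +0.0035 × 111177 × 0.808089 = 314.4 m.
Distance = √(ΔE² + ΔN²) = √(314.4² + (-77.8)²) = 323.9 m.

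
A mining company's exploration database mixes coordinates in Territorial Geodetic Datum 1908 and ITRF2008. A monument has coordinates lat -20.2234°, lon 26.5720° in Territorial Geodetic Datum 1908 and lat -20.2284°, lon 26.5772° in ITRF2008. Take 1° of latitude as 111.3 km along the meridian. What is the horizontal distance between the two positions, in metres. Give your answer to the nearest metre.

778 m

Δφ = -20.2284° − -20.2234° = -0.0050°; Δλ = 26.5772° − 26.5720° = +0.0052°.
ΔN = Δφ × 111300 = -556.5 m; ΔE = Δλ × 111300 × cos(-20.2234°) = +0.0052 × 111300 × 0.938352 = 543.1 m.
Distance = √(ΔE² + ΔN²) = √(543.1² + (-556.5)²) = 777.6 m.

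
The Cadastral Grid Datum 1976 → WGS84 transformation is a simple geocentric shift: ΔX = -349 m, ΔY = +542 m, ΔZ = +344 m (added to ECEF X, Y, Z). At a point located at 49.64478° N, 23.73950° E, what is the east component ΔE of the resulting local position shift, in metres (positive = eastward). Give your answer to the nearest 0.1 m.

The local east axis at (φ, λ) is (−sin λ, cos λ, 0), so ΔE = −sin(23.73950°)·(-349) + cos(23.73950°)·542 = 636.64 m.

ΔE = 636.6 m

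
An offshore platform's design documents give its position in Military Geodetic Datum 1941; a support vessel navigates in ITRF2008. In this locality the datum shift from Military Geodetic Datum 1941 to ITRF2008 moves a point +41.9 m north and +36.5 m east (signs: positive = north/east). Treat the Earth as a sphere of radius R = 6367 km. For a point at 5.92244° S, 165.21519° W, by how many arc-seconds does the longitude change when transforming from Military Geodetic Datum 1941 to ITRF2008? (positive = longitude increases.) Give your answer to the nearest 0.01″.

At latitude -5.92244°, cos φ = 0.994662.
One radian of longitude at latitude φ spans R cos φ, so Δλ = ΔE / (R cos φ) = 36.5 / (6367000 × 0.994662) = 5.7634e-06 rad = 1.189″.

Δλ = 1.19″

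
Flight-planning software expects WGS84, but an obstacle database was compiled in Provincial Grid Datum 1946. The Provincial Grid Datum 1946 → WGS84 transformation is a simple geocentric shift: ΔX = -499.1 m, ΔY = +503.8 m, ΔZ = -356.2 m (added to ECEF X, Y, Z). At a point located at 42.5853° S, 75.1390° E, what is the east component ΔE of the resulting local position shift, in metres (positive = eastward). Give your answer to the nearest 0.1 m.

ΔE = 611.6 m

The local east axis at (φ, λ) is (−sin λ, cos λ, 0), so ΔE = −sin(75.1390°)·(-499.1) + cos(75.1390°)·503.8 = 611.62 m.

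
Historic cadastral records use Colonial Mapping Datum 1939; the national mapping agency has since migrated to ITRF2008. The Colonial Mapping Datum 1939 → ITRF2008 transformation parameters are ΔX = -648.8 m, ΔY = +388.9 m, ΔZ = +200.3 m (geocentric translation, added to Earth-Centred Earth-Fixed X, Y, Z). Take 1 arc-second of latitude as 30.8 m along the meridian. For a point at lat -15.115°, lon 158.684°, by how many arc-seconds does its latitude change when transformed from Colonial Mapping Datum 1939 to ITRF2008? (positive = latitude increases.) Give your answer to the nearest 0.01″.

sin φ = -0.260757, cos φ = 0.965404, sin λ = 0.363511, cos λ = -0.931590.
North component: ΔN = −sin φ cos λ·ΔX − sin φ sin λ·ΔY + cos φ·ΔZ = −(-0.260757)(-0.931590)(-648.8) − (-0.260757)(0.363511)(388.9) + (0.965404)(200.3) = 387.84 m.
1° of latitude spans 3600 × 30.80 = 110880 m, so Δφ = 387.84 / 110880 × 3600 = 12.592″.

Δφ = 12.59″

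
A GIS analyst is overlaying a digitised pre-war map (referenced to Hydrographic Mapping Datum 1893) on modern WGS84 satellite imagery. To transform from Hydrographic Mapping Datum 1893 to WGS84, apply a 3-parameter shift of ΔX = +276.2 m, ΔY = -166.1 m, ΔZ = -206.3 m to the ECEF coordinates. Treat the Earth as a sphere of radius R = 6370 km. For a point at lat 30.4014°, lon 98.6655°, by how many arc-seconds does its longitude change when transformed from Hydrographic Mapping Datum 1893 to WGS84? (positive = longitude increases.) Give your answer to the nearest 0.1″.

sin φ = 0.506055, cos φ = 0.862501, sin λ = 0.988585, cos λ = -0.150666.
East component: ΔE = −sin λ·ΔX + cos λ·ΔY = −(0.988585)(276.2) + (-0.150666)(-166.1) = -248.02 m.
1° of latitude spans πR/180 = 111177 m; at latitude φ, 1° of longitude spans that × cos φ = 95890.7 m, so Δλ = -248.02 / 95890.7 × 3600 = -9.311″.

Δλ = -9.3″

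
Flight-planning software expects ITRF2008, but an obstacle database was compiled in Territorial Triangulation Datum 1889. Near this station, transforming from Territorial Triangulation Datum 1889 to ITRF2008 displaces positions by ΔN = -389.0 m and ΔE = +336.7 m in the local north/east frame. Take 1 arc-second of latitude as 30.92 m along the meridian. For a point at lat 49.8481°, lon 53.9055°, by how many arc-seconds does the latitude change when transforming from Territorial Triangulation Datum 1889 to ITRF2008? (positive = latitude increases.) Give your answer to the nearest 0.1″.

1″ of latitude = 30.92 m, so Δφ = -389.0 / 30.92 = -12.581″.

Δφ = -12.6″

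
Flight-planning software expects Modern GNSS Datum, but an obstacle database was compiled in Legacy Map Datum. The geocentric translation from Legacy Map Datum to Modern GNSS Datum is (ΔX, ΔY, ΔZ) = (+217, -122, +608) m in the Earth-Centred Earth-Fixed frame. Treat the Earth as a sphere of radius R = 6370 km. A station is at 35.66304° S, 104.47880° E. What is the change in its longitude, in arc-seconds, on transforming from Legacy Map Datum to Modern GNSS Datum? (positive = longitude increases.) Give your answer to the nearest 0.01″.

sin φ = -0.583017, cos φ = 0.812460, sin λ = 0.968240, cos λ = -0.250022.
East component: ΔE = −sin λ·ΔX + cos λ·ΔY = −(0.968240)(217) + (-0.250022)(-122) = -179.61 m.
1° of latitude spans πR/180 = 111177 m; at latitude φ, 1° of longitude spans that × cos φ = 90327.2 m, so Δλ = -179.61 / 90327.2 × 3600 = -7.158″.

Δλ = -7.16″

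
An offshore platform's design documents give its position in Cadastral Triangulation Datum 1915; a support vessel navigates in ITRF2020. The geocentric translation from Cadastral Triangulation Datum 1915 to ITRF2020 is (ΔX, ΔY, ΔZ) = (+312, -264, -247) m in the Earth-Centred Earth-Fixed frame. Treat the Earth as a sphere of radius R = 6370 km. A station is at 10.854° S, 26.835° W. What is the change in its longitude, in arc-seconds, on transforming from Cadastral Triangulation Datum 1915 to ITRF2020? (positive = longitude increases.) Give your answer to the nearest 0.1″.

Δλ = -3.1″

sin φ = -0.188307, cos φ = 0.982110, sin λ = -0.451423, cos λ = 0.892310.
East component: ΔE = −sin λ·ΔX + cos λ·ΔY = −(-0.451423)(312) + (0.892310)(-264) = -94.73 m.
1° of latitude spans πR/180 = 111177 m; at latitude φ, 1° of longitude spans that × cos φ = 109188.5 m, so Δλ = -94.73 / 109188.5 × 3600 = -3.123″.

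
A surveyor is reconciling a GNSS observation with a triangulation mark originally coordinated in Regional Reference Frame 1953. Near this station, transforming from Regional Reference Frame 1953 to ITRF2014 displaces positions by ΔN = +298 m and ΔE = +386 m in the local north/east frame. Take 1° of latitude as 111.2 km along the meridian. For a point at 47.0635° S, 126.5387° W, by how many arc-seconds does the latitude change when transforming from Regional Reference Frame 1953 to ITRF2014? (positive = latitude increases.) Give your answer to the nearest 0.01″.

Δφ = 9.65″

1° of latitude = 111.2 km, so Δφ = 298.0 / 111200 = 0.0026799° = 9.647″.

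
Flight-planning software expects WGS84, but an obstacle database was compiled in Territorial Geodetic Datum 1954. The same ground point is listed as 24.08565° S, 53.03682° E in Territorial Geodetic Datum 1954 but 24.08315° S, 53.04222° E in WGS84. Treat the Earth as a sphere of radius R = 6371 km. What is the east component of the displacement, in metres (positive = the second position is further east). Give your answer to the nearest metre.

ΔE = 548 m

Δφ = -24.08315° − -24.08565° = +0.00250°; Δλ = 53.04222° − 53.03682° = +0.00540°.
1° along a meridian = πR/180 = 111195 m.
ΔN = Δφ × 111195 = 278.0 m; ΔE = Δλ × 111195 × cos(-24.08565°) = +0.00540 × 111195 × 0.912936 = 548.2 m.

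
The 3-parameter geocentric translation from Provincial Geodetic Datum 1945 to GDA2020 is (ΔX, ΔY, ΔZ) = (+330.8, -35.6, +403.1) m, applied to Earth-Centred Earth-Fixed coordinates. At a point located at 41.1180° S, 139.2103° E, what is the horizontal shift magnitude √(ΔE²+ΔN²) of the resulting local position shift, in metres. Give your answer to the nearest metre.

The local east axis at (φ, λ) is (−sin λ, cos λ, 0), so ΔE = −sin(139.2103°)·330.8 + cos(139.2103°)·(-35.6) = -189.15 m.
The local north axis is (−sin φ cos λ, −sin φ sin λ, cos φ), giving ΔN = -164.701 − 15.294 + 303.678 = 123.68 m.
Horizontal magnitude = √(ΔE² + ΔN²) = √((-189.15)² + 123.68²) = 226.00 m.

226 m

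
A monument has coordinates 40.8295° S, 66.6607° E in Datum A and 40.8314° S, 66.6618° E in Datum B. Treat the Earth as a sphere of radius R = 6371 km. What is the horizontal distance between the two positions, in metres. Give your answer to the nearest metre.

Δφ = -40.8314° − -40.8295° = -0.0019°; Δλ = 66.6618° − 66.6607° = +0.0011°.
1° along a meridian = πR/180 = 111195 m.
ΔN = Δφ × 111195 = -211.3 m; ΔE = Δλ × 111195 × cos(-40.8295°) = +0.0011 × 111195 × 0.756659 = 92.6 m.
Distance = √(ΔE² + ΔN²) = √(92.6² + (-211.3)²) = 230.7 m.

231 m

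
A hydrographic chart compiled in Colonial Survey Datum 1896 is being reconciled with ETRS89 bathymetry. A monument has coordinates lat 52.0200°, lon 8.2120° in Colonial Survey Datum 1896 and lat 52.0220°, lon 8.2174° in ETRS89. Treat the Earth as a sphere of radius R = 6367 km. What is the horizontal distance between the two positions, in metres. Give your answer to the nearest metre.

431 m

Δφ = 52.0220° − 52.0200° = +0.0020°; Δλ = 8.2174° − 8.2120° = +0.0054°.
1° along a meridian = πR/180 = 111125 m.
ΔN = Δφ × 111125 = 222.3 m; ΔE = Δλ × 111125 × cos(52.0200°) = +0.0054 × 111125 × 0.615386 = 369.3 m.
Distance = √(ΔE² + ΔN²) = √(369.3² + 222.3²) = 431.0 m.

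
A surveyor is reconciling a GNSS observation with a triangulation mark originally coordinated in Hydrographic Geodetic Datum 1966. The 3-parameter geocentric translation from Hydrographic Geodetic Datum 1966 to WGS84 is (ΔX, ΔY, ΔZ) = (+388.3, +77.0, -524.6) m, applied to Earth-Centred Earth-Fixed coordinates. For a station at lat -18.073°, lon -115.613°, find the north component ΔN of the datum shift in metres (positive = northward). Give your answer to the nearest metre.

ΔN = -572 m

At φ = -18.073°, λ = -115.613°: sin φ = -0.310228, cos φ = 0.950662, sin λ = -0.901734, cos λ = -0.432290.
ΔN = −sin φ cos λ·ΔX − sin φ sin λ·ΔY + cos φ·ΔZ = −(-0.310228)(-0.432290)(388.3) − (-0.310228)(-0.901734)(77.0) + (0.950662)(-524.6) = -572.33 m.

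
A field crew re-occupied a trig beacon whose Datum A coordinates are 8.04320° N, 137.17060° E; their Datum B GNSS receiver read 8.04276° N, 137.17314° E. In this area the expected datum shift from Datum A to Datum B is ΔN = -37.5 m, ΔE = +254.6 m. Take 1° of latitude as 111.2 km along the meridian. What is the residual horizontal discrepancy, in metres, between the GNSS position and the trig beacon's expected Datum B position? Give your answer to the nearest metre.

28 m

Observed coordinate differences: Δφ = -0.00044°, Δλ = +0.00254°.
Converting to metres (1° lat = 111200 m, cos φ = 0.990163): observed ΔN = -48.9 m, observed ΔE = 279.7 m.
Subtracting the expected shift leaves a residual of -48.9 − (-37.5) = -11.4 m north and 279.7 − (254.6) = 25.1 m east.
Residual distance = √((-11.4)² + 25.1²) = 27.6 m.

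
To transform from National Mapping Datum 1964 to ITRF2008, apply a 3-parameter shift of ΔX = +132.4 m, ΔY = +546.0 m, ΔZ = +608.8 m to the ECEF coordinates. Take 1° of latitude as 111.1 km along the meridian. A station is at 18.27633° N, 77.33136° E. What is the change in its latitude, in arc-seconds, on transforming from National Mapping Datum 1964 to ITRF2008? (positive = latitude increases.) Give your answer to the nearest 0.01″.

Δφ = 13.02″

sin φ = 0.313600, cos φ = 0.949555, sin λ = 0.975655, cos λ = 0.219312.
North component: ΔN = −sin φ cos λ·ΔX − sin φ sin λ·ΔY + cos φ·ΔZ = −(0.313600)(0.219312)(132.4) − (0.313600)(0.975655)(546.0) + (0.949555)(608.8) = 401.93 m.
1° of latitude spans 111100 m, so Δφ = 401.93 / 111100 × 3600 = 13.024″.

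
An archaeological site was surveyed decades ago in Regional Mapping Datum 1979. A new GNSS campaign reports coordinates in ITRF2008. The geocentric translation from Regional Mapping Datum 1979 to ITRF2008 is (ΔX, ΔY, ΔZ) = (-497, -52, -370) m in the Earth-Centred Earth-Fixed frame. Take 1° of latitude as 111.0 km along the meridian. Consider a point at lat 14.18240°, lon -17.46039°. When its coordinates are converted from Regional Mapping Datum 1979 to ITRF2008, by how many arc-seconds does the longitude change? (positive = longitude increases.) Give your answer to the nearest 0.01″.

Δλ = -6.65″

sin φ = 0.245010, cos φ = 0.969521, sin λ = -0.300046, cos λ = 0.953925.
East component: ΔE = −sin λ·ΔX + cos λ·ΔY = −(-0.300046)(-497) + (0.953925)(-52) = -198.73 m.
1° of latitude spans 111000 m; at latitude φ, 1° of longitude spans that × cos φ = 107616.8 m, so Δλ = -198.73 / 107616.8 × 3600 = -6.648″.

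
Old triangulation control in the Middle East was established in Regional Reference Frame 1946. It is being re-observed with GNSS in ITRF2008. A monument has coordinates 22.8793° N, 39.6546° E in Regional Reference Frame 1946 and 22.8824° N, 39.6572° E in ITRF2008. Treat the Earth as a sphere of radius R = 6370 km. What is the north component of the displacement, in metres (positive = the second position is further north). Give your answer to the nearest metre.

Δφ = 22.8824° − 22.8793° = +0.0031°; Δλ = 39.6572° − 39.6546° = +0.0026°.
1° along a meridian = πR/180 = 111177 m.
ΔN = Δφ × 111177 = 344.7 m; ΔE = Δλ × 111177 × cos(22.8793°) = +0.0026 × 111177 × 0.921326 = 266.3 m.

ΔN = 345 m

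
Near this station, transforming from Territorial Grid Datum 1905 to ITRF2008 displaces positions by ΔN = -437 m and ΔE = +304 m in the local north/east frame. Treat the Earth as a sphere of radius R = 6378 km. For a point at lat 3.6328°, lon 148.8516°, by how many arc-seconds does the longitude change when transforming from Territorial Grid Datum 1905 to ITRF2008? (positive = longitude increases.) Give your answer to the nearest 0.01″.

Δλ = 9.85″

At latitude 3.6328°, cos φ = 0.997991.
One radian of longitude at latitude φ spans R cos φ, so Δλ = ΔE / (R cos φ) = 304.0 / (6378000 × 0.997991) = 4.7760e-05 rad = 9.851″.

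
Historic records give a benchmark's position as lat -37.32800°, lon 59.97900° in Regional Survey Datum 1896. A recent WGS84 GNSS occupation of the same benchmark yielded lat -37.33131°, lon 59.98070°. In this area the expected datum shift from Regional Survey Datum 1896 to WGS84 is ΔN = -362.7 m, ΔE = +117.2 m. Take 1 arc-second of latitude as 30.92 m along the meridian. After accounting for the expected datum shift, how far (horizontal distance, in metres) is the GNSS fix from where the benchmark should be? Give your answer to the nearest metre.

Observed coordinate differences: Δφ = -0.00331°, Δλ = +0.00170°.
Converting to metres (1° lat = 111312 m, cos φ = 0.795177): observed ΔN = -368.4 m, observed ΔE = 150.5 m.
Subtracting the expected shift leaves a residual of -368.4 − (-362.7) = -5.7 m north and 150.5 − (117.2) = 33.3 m east.
Residual distance = √((-5.7)² + 33.3²) = 33.8 m.

34 m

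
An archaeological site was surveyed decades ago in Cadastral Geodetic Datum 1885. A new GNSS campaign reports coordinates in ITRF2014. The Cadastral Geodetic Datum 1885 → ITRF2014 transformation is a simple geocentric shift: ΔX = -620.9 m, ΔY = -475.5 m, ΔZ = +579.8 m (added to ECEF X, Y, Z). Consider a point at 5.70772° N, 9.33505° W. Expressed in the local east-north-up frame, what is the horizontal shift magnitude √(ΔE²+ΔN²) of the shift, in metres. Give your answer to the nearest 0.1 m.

849.7 m

At φ = 5.70772°, λ = -9.33505°: sin φ = 0.099454, cos φ = 0.995042, sin λ = -0.162207, cos λ = 0.986757.
ΔE = −sin λ·ΔX + cos λ·ΔY = −(-0.162207)·(-620.9) + (0.986757)·(-475.5) = -569.92 m.
ΔN = −sin φ cos λ·ΔX − sin φ sin λ·ΔY + cos φ·ΔZ = −(0.099454)(0.986757)(-620.9) − (0.099454)(-0.162207)(-475.5) + (0.995042)(579.8) = 630.19 m.
Horizontal magnitude = √(ΔE² + ΔN²) = √((-569.92)² + 630.19²) = 849.67 m.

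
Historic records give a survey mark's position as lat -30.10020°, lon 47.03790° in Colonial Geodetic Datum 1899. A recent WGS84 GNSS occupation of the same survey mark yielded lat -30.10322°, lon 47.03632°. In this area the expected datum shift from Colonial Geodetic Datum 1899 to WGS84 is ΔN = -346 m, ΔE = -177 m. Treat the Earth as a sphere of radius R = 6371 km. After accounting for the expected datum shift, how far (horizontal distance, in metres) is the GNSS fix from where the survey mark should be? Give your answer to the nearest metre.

Observed coordinate differences: Δφ = -0.00302°, Δλ = -0.00158°.
Converting to metres (1° lat = 111195 m, cos φ = 0.865150): observed ΔN = -335.8 m, observed ΔE = -152.0 m.
Subtracting the expected shift leaves a residual of -335.8 − (-346) = 10.2 m north and -152.0 − (-177) = 25.0 m east.
Residual distance = √(10.2² + 25.0²) = 27.0 m.

27 m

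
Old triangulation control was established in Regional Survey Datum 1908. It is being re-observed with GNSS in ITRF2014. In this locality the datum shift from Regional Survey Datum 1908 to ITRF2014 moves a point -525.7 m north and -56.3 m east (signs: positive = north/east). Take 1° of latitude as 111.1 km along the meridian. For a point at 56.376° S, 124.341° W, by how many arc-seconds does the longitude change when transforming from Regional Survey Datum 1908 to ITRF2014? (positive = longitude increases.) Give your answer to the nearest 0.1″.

At latitude -56.376°, cos φ = 0.553740.
1° of longitude at this latitude = 111.1 × cos φ = 61.52 km, so Δλ = -56.3 / 61520.6 = -0.0009151° = -3.295″.

Δλ = -3.3″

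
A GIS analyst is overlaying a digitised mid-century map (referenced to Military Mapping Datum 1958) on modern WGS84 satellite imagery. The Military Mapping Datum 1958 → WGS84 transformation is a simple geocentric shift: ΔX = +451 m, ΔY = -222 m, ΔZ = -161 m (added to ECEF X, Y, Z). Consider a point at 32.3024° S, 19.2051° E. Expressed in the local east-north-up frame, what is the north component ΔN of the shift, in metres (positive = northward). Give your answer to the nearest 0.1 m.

ΔN = 52.5 m

The local north axis is (−sin φ cos λ, −sin φ sin λ, cos φ), giving ΔN = 227.596 − 39.025 − 136.084 = 52.49 m.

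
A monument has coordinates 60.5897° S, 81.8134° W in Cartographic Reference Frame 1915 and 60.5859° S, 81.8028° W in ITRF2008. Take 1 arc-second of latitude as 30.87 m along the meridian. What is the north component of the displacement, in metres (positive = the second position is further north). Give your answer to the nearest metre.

Δφ = -60.5859° − -60.5897° = +0.0038°; Δλ = -81.8028° − -81.8134° = +0.0106°.
1° of latitude = 3600 × 30.87 = 111132 m.
ΔN = Δφ × 111132 = 422.3 m; ΔE = Δλ × 111132 × cos(-60.5897°) = +0.0106 × 111132 × 0.491060 = 578.5 m.

ΔN = 422 m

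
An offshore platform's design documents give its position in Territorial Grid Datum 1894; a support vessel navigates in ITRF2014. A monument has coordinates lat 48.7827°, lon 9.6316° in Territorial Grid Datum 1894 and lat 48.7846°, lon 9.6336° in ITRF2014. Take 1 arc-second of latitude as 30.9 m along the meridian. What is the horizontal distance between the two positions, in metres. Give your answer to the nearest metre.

Δφ = 48.7846° − 48.7827° = +0.0019°; Δλ = 9.6336° − 9.6316° = +0.0020°.
1° of latitude = 3600 × 30.90 = 111240 m.
ΔN = Δφ × 111240 = 211.4 m; ΔE = Δλ × 111240 × cos(48.7827°) = +0.0020 × 111240 × 0.658917 = 146.6 m.
Distance = √(ΔE² + ΔN²) = √(146.6² + 211.4²) = 257.2 m.

257 m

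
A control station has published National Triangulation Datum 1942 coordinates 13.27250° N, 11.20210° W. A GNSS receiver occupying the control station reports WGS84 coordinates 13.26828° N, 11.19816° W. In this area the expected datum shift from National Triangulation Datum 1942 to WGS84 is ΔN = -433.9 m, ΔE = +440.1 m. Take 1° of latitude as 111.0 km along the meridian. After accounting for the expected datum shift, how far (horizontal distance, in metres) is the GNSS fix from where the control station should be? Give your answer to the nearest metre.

Observed coordinate differences: Δφ = -0.00422°, Δλ = +0.00394°.
Converting to metres (1° lat = 111000 m, cos φ = 0.973289): observed ΔN = -468.4 m, observed ΔE = 425.7 m.
Subtracting the expected shift leaves a residual of -468.4 − (-433.9) = -34.5 m north and 425.7 − (440.1) = -14.4 m east.
Residual distance = √((-34.5)² + (-14.4)²) = 37.4 m.

37 m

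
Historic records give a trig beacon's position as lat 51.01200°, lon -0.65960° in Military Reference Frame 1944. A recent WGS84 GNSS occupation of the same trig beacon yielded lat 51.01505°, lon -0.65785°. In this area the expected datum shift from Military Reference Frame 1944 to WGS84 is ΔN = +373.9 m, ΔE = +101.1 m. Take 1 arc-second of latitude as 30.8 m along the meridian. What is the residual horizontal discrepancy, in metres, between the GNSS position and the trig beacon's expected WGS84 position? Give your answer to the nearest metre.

Observed coordinate differences: Δφ = +0.00305°, Δλ = +0.00175°.
Converting to metres (1° lat = 110880 m, cos φ = 0.629158): observed ΔN = 338.2 m, observed ΔE = 122.1 m.
Subtracting the expected shift leaves a residual of 338.2 − (373.9) = -35.7 m north and 122.1 − (101.1) = 21.0 m east.
Residual distance = √((-35.7)² + 21.0²) = 41.4 m.

41 m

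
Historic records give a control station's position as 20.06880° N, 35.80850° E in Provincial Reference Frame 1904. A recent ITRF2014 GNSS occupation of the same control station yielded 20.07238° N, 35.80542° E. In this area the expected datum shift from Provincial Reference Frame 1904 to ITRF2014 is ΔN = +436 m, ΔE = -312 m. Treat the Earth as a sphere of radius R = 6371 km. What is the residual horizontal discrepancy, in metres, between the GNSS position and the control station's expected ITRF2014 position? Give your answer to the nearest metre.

39 m

Observed coordinate differences: Δφ = +0.00358°, Δλ = -0.00308°.
Converting to metres (1° lat = 111195 m, cos φ = 0.939281): observed ΔN = 398.1 m, observed ΔE = -321.7 m.
Subtracting the expected shift leaves a residual of 398.1 − (436) = -37.9 m north and -321.7 − (-312) = -9.7 m east.
Residual distance = √((-37.9)² + (-9.7)²) = 39.1 m.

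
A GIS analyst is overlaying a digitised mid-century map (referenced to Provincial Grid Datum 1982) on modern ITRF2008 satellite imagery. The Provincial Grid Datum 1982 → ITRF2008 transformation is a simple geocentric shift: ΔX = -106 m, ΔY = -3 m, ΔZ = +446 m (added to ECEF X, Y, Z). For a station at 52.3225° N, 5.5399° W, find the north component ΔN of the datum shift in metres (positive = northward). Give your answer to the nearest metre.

ΔN = 356 m

The local north axis is (−sin φ cos λ, −sin φ sin λ, cos φ), giving ΔN = 83.503 − 0.229 + 272.602 = 355.88 m.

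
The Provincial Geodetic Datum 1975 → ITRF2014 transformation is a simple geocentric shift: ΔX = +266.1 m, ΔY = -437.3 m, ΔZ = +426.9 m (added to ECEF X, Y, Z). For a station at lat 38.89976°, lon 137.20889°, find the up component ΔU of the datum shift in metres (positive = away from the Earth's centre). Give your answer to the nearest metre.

ΔU = -115 m

The local up (radial) axis is (cos φ cos λ, cos φ sin λ, sin φ), giving ΔU = -151.971 − 231.193 + 268.076 = -115.09 m.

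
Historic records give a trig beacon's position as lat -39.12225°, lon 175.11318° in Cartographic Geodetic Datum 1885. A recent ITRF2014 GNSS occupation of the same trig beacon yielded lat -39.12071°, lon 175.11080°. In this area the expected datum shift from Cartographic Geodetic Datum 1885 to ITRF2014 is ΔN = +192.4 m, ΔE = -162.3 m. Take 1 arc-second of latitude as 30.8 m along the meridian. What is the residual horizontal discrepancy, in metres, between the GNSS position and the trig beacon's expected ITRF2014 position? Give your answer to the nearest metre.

Observed coordinate differences: Δφ = +0.00154°, Δλ = -0.00238°.
Converting to metres (1° lat = 110880 m, cos φ = 0.775801): observed ΔN = 170.8 m, observed ΔE = -204.7 m.
Subtracting the expected shift leaves a residual of 170.8 − (192.4) = -21.6 m north and -204.7 − (-162.3) = -42.4 m east.
Residual distance = √((-21.6)² + (-42.4)²) = 47.6 m.

48 m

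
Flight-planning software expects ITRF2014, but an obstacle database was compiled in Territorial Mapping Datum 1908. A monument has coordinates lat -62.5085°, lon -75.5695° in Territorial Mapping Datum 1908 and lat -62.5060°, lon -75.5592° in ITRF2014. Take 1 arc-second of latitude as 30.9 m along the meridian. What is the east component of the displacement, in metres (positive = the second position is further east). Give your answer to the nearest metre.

Δφ = -62.5060° − -62.5085° = +0.0025°; Δλ = -75.5592° − -75.5695° = +0.0103°.
1° of latitude = 3600 × 30.90 = 111240 m.
ΔN = Δφ × 111240 = 278.1 m; ΔE = Δλ × 111240 × cos(-62.5085°) = +0.0103 × 111240 × 0.461617 = 528.9 m.

ΔE = 529 m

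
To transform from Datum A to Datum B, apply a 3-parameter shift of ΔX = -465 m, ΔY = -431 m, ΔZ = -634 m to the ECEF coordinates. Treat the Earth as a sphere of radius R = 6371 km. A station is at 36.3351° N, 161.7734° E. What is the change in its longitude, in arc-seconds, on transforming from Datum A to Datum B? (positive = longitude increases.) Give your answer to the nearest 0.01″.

Δλ = 22.30″

sin φ = 0.592507, cos φ = 0.805565, sin λ = 0.312776, cos λ = -0.949827.
East component: ΔE = −sin λ·ΔX + cos λ·ΔY = −(0.312776)(-465) + (-0.949827)(-431) = 554.82 m.
1° of latitude spans πR/180 = 111195 m; at latitude φ, 1° of longitude spans that × cos φ = 89574.8 m, so Δλ = 554.82 / 89574.8 × 3600 = 22.298″.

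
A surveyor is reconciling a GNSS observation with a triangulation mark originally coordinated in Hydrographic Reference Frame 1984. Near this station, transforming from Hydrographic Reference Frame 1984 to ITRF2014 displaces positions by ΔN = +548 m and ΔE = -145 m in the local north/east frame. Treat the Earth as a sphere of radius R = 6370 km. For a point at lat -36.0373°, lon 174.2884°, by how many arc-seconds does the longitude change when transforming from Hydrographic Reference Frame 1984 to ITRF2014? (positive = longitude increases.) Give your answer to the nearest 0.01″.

At latitude -36.0373°, cos φ = 0.808634.
One radian of longitude at latitude φ spans R cos φ, so Δλ = ΔE / (R cos φ) = -145.0 / (6370000 × 0.808634) = -2.8150e-05 rad = -5.806″.

Δλ = -5.81″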